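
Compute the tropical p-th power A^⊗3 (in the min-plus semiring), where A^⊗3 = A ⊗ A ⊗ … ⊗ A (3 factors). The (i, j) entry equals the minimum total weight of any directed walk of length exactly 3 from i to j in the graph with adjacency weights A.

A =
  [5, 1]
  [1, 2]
A^⊗3 =
  [4, 3]
  [3, 4]

Each entry (A^⊗3)_ij equals the minimum over all length-3 walks i = v_0 → v_1 → … → v_3 = j of Σ_t A[v_t][v_{t+1}]. For example, for (i, j) = (0, 1) we minimise over 4 possible intermediate vertex sequences; the minimum is 3, attained along the walk 0 → 1 → 0 → 1.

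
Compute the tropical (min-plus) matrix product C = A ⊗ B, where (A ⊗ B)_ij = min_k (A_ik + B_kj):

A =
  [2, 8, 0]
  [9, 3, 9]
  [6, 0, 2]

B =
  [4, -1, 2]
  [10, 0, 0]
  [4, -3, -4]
A ⊗ B =
  [4, -3, -4]
  [13, 3, 3]
  [6, -1, -2]

Apply the min-plus product entry-by-entry:
  C[0][0] = min over k of (A[0][0] + B[0][0] = 2 + 4 = 6, A[0][1] + B[1][0] = 8 + 10 = 18, A[0][2] + B[2][0] = 0 + 4 = 4) = 4 (attained at k = 2)
  C[0][1] = min over k of (A[0][0] + B[0][1] = 2 + -1 = 1, A[0][1] + B[1][1] = 8 + 0 = 8, A[0][2] + B[2][1] = 0 + -3 = -3) = -3 (attained at k = 2)
  C[0][2] = min over k of (A[0][0] + B[0][2] = 2 + 2 = 4, A[0][1] + B[1][2] = 8 + 0 = 8, A[0][2] + B[2][2] = 0 + -4 = -4) = -4 (attained at k = 2)
  C[1][0] = min over k of (A[1][0] + B[0][0] = 9 + 4 = 13, A[1][1] + B[1][0] = 3 + 10 = 13, A[1][2] + B[2][0] = 9 + 4 = 13) = 13 (attained at k = 0)
  C[1][1] = min over k of (A[1][0] + B[0][1] = 9 + -1 = 8, A[1][1] + B[1][1] = 3 + 0 = 3, A[1][2] + B[2][1] = 9 + -3 = 6) = 3 (attained at k = 1)
  C[1][2] = min over k of (A[1][0] + B[0][2] = 9 + 2 = 11, A[1][1] + B[1][2] = 3 + 0 = 3, A[1][2] + B[2][2] = 9 + -4 = 5) = 3 (attained at k = 1)
  C[2][0] = min over k of (A[2][0] + B[0][0] = 6 + 4 = 10, A[2][1] + B[1][0] = 0 + 10 = 10, A[2][2] + B[2][0] = 2 + 4 = 6) = 6 (attained at k = 2)
  C[2][1] = min over k of (A[2][0] + B[0][1] = 6 + -1 = 5, A[2][1] + B[1][1] = 0 + 0 = 0, A[2][2] + B[2][1] = 2 + -3 = -1) = -1 (attained at k = 2)
  C[2][2] = min over k of (A[2][0] + B[0][2] = 6 + 2 = 8, A[2][1] + B[1][2] = 0 + 0 = 0, A[2][2] + B[2][2] = 2 + -4 = -2) = -2 (attained at k = 2)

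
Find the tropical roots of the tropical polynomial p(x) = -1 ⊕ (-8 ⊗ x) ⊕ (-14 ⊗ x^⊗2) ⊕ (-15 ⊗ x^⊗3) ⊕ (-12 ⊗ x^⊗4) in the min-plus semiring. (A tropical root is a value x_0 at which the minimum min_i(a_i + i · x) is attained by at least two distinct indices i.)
Roots: {-3, 1, 6, 7}

Each tropical root is a break point of the lower envelope of the lines y = a_i + i · x (there are 5 lines, with slopes 0, 1, ..., 4). Only the lines that attain the minimum somewhere contribute to roots; other lines are dominated. Here the surviving (envelope) indices are i = 4, i = 3, i = 2, i = 1, i = 0.
Intersections between consecutive envelope lines give the roots: for adjacent envelope indices i < j the intersection is x = (a_i − a_j) / (j − i). Reading off the sorted break points: {-3, 1, 6, 7}.
Verification: at each break x_0, at least two indices attain the minimum of min_i(a_i + i · x_0).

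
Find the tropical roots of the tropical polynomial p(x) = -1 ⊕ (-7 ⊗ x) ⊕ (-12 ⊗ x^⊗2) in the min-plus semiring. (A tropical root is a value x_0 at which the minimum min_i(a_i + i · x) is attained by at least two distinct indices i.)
Roots: {5, 6}

Each tropical root is a break point of the lower envelope of the lines y = a_i + i · x (there are 3 lines, with slopes 0, 1, ..., 2). Only the lines that attain the minimum somewhere contribute to roots; other lines are dominated. Here the surviving (envelope) indices are i = 2, i = 1, i = 0.
Intersections between consecutive envelope lines give the roots: for adjacent envelope indices i < j the intersection is x = (a_i − a_j) / (j − i). Reading off the sorted break points: {5, 6}.
Verification: at each break x_0, at least two indices attain the minimum of min_i(a_i + i · x_0).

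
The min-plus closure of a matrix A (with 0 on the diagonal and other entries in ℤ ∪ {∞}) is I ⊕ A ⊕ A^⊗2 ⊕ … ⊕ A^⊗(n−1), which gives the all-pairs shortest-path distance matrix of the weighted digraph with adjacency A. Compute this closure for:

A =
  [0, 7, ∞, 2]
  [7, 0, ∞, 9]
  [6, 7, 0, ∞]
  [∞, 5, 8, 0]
Closure =
  [0, 7, 10, 2]
  [7, 0, 17, 9]
  [6, 7, 0, 8]
  [12, 5, 8, 0]

This is the Floyd-Warshall all-pairs shortest-path computation. For each intermediate vertex k = 0, 1, …, 3, update dist[i][j] ← min(dist[i][j], dist[i][k] + dist[k][j]). The final matrix gives, for each (i, j), the minimum total weight of any directed path from i to j (possibly empty when i = j).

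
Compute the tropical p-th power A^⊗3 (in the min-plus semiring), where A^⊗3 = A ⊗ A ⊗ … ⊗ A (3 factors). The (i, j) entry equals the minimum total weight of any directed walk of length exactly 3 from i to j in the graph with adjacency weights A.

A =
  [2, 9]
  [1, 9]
A^⊗3 =
  [6, 13]
  [5, 12]

Each entry (A^⊗3)_ij equals the minimum over all length-3 walks i = v_0 → v_1 → … → v_3 = j of Σ_t A[v_t][v_{t+1}]. For example, for (i, j) = (0, 1) we minimise over 4 possible intermediate vertex sequences; the minimum is 13, attained along the walk 0 → 0 → 0 → 1.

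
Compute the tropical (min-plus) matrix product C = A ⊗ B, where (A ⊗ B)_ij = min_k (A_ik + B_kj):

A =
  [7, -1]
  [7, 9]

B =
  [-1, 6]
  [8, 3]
A ⊗ B =
  [6, 2]
  [6, 12]

Apply the min-plus product entry-by-entry:
  C[0][0] = min over k of (A[0][0] + B[0][0] = 7 + -1 = 6, A[0][1] + B[1][0] = -1 + 8 = 7) = 6 (attained at k = 0)
  C[0][1] = min over k of (A[0][0] + B[0][1] = 7 + 6 = 13, A[0][1] + B[1][1] = -1 + 3 = 2) = 2 (attained at k = 1)
  C[1][0] = min over k of (A[1][0] + B[0][0] = 7 + -1 = 6, A[1][1] + B[1][0] = 9 + 8 = 17) = 6 (attained at k = 0)
  C[1][1] = min over k of (A[1][0] + B[0][1] = 7 + 6 = 13, A[1][1] + B[1][1] = 9 + 3 = 12) = 12 (attained at k = 1)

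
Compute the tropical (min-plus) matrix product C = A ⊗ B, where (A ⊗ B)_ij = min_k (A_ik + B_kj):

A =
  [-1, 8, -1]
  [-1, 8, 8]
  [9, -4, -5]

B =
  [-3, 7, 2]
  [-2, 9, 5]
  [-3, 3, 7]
A ⊗ B =
  [-4, 2, 1]
  [-4, 6, 1]
  [-8, -2, 1]

Apply the min-plus product entry-by-entry:
  C[0][0] = min over k of (A[0][0] + B[0][0] = -1 + -3 = -4, A[0][1] + B[1][0] = 8 + -2 = 6, A[0][2] + B[2][0] = -1 + -3 = -4) = -4 (attained at k = 0)
  C[0][1] = min over k of (A[0][0] + B[0][1] = -1 + 7 = 6, A[0][1] + B[1][1] = 8 + 9 = 17, A[0][2] + B[2][1] = -1 + 3 = 2) = 2 (attained at k = 2)
  C[0][2] = min over k of (A[0][0] + B[0][2] = -1 + 2 = 1, A[0][1] + B[1][2] = 8 + 5 = 13, A[0][2] + B[2][2] = -1 + 7 = 6) = 1 (attained at k = 0)
  C[1][0] = min over k of (A[1][0] + B[0][0] = -1 + -3 = -4, A[1][1] + B[1][0] = 8 + -2 = 6, A[1][2] + B[2][0] = 8 + -3 = 5) = -4 (attained at k = 0)
  C[1][1] = min over k of (A[1][0] + B[0][1] = -1 + 7 = 6, A[1][1] + B[1][1] = 8 + 9 = 17, A[1][2] + B[2][1] = 8 + 3 = 11) = 6 (attained at k = 0)
  C[1][2] = min over k of (A[1][0] + B[0][2] = -1 + 2 = 1, A[1][1] + B[1][2] = 8 + 5 = 13, A[1][2] + B[2][2] = 8 + 7 = 15) = 1 (attained at k = 0)
  C[2][0] = min over k of (A[2][0] + B[0][0] = 9 + -3 = 6, A[2][1] + B[1][0] = -4 + -2 = -6, A[2][2] + B[2][0] = -5 + -3 = -8) = -8 (attained at k = 2)
  C[2][1] = min over k of (A[2][0] + B[0][1] = 9 + 7 = 16, A[2][1] + B[1][1] = -4 + 9 = 5, A[2][2] + B[2][1] = -5 + 3 = -2) = -2 (attained at k = 2)
  C[2][2] = min over k of (A[2][0] + B[0][2] = 9 + 2 = 11, A[2][1] + B[1][2] = -4 + 5 = 1, A[2][2] + B[2][2] = -5 + 7 = 2) = 1 (attained at k = 1)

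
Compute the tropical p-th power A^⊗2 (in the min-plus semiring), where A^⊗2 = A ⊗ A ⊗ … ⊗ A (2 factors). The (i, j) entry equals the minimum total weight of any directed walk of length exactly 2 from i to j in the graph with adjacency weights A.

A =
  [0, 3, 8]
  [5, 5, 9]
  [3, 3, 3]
A^⊗2 =
  [0, 3, 8]
  [5, 8, 12]
  [3, 6, 6]

Each entry (A^⊗2)_ij equals the minimum over all length-2 walks i = v_0 → v_1 → … → v_2 = j of Σ_t A[v_t][v_{t+1}]. For example, for (i, j) = (0, 2) we minimise over 3 possible intermediate vertex sequences; the minimum is 8, attained along the walk 0 → 0 → 2.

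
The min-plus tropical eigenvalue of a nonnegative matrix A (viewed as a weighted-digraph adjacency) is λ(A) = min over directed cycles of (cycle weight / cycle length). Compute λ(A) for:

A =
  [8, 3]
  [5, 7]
λ(A) = 4

Enumerate directed cycles and compute their means (weight / length). Sample:
  cycle 0 → 0: weight = 8, length = 1, mean = 8/1 ≈ 8.000
  cycle 1 → 1: weight = 7, length = 1, mean = 7/1 ≈ 7.000
  cycle 0 → 1 → 0: weight = 8, length = 2, mean = 8/2 ≈ 4.000
  cycle 1 → 0 → 1: weight = 8, length = 2, mean = 8/2 ≈ 4.000
Minimum mean = 4.000, attained e.g. along the cycle 0 → 1 → 0 with weight 8 and length 2. So λ(A) = 8/2 = 4.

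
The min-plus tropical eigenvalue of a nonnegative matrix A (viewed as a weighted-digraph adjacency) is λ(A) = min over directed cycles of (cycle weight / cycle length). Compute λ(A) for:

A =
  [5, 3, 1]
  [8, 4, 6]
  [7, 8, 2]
λ(A) = 2

Enumerate directed cycles and compute their means (weight / length). Sample:
  cycle 0 → 0: weight = 5, length = 1, mean = 5/1 ≈ 5.000
  cycle 1 → 1: weight = 4, length = 1, mean = 4/1 ≈ 4.000
  cycle 2 → 2: weight = 2, length = 1, mean = 2/1 ≈ 2.000
  cycle 0 → 1 → 0: weight = 11, length = 2, mean = 11/2 ≈ 5.500
  cycle 0 → 2 → 0: weight = 8, length = 2, mean = 8/2 ≈ 4.000
  cycle 1 → 0 → 1: weight = 11, length = 2, mean = 11/2 ≈ 5.500
Minimum mean = 2.000, attained e.g. along the cycle 2 → 2 with weight 2 and length 1. So λ(A) = 2/1 = 2.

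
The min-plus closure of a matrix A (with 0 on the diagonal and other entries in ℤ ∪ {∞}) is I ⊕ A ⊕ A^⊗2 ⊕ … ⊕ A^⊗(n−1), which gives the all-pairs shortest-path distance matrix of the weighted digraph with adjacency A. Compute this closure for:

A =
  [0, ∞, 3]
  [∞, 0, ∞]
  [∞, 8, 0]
Closure =
  [0, 11, 3]
  [∞, 0, ∞]
  [∞, 8, 0]

This is the Floyd-Warshall all-pairs shortest-path computation. For each intermediate vertex k = 0, 1, …, 2, update dist[i][j] ← min(dist[i][j], dist[i][k] + dist[k][j]). The final matrix gives, for each (i, j), the minimum total weight of any directed path from i to j (possibly empty when i = j).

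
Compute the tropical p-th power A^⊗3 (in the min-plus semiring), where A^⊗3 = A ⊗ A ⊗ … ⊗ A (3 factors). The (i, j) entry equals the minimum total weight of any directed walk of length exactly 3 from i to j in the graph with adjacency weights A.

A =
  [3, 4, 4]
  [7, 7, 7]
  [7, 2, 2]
A^⊗3 =
  [9, 8, 8]
  [13, 11, 11]
  [11, 6, 6]

Each entry (A^⊗3)_ij equals the minimum over all length-3 walks i = v_0 → v_1 → … → v_3 = j of Σ_t A[v_t][v_{t+1}]. For example, for (i, j) = (0, 2) we minimise over 9 possible intermediate vertex sequences; the minimum is 8, attained along the walk 0 → 2 → 2 → 2.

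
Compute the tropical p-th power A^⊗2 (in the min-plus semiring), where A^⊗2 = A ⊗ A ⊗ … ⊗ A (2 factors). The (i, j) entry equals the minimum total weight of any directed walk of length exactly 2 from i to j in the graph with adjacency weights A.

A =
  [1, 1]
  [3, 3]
A^⊗2 =
  [2, 2]
  [4, 4]

Each entry (A^⊗2)_ij equals the minimum over all length-2 walks i = v_0 → v_1 → … → v_2 = j of Σ_t A[v_t][v_{t+1}]. For example, for (i, j) = (0, 1) we minimise over 2 possible intermediate vertex sequences; the minimum is 2, attained along the walk 0 → 0 → 1.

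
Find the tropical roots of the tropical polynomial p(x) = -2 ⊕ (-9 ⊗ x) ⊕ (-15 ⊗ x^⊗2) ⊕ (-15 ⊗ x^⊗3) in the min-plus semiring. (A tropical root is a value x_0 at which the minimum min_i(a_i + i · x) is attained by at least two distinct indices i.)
Roots: {0, 6, 7}

Each tropical root is a break point of the lower envelope of the lines y = a_i + i · x (there are 4 lines, with slopes 0, 1, ..., 3). Only the lines that attain the minimum somewhere contribute to roots; other lines are dominated. Here the surviving (envelope) indices are i = 3, i = 2, i = 1, i = 0.
Intersections between consecutive envelope lines give the roots: for adjacent envelope indices i < j the intersection is x = (a_i − a_j) / (j − i). Reading off the sorted break points: {0, 6, 7}.
Verification: at each break x_0, at least two indices attain the minimum of min_i(a_i + i · x_0).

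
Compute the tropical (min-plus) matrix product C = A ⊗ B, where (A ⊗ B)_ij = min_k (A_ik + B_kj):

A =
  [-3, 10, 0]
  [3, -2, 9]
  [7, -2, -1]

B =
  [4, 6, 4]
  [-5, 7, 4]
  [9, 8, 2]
A ⊗ B =
  [1, 3, 1]
  [-7, 5, 2]
  [-7, 5, 1]

Apply the min-plus product entry-by-entry:
  C[0][0] = min over k of (A[0][0] + B[0][0] = -3 + 4 = 1, A[0][1] + B[1][0] = 10 + -5 = 5, A[0][2] + B[2][0] = 0 + 9 = 9) = 1 (attained at k = 0)
  C[0][1] = min over k of (A[0][0] + B[0][1] = -3 + 6 = 3, A[0][1] + B[1][1] = 10 + 7 = 17, A[0][2] + B[2][1] = 0 + 8 = 8) = 3 (attained at k = 0)
  C[0][2] = min over k of (A[0][0] + B[0][2] = -3 + 4 = 1, A[0][1] + B[1][2] = 10 + 4 = 14, A[0][2] + B[2][2] = 0 + 2 = 2) = 1 (attained at k = 0)
  C[1][0] = min over k of (A[1][0] + B[0][0] = 3 + 4 = 7, A[1][1] + B[1][0] = -2 + -5 = -7, A[1][2] + B[2][0] = 9 + 9 = 18) = -7 (attained at k = 1)
  C[1][1] = min over k of (A[1][0] + B[0][1] = 3 + 6 = 9, A[1][1] + B[1][1] = -2 + 7 = 5, A[1][2] + B[2][1] = 9 + 8 = 17) = 5 (attained at k = 1)
  C[1][2] = min over k of (A[1][0] + B[0][2] = 3 + 4 = 7, A[1][1] + B[1][2] = -2 + 4 = 2, A[1][2] + B[2][2] = 9 + 2 = 11) = 2 (attained at k = 1)
  C[2][0] = min over k of (A[2][0] + B[0][0] = 7 + 4 = 11, A[2][1] + B[1][0] = -2 + -5 = -7, A[2][2] + B[2][0] = -1 + 9 = 8) = -7 (attained at k = 1)
  C[2][1] = min over k of (A[2][0] + B[0][1] = 7 + 6 = 13, A[2][1] + B[1][1] = -2 + 7 = 5, A[2][2] + B[2][1] = -1 + 8 = 7) = 5 (attained at k = 1)
  C[2][2] = min over k of (A[2][0] + B[0][2] = 7 + 4 = 11, A[2][1] + B[1][2] = -2 + 4 = 2, A[2][2] + B[2][2] = -1 + 2 = 1) = 1 (attained at k = 2)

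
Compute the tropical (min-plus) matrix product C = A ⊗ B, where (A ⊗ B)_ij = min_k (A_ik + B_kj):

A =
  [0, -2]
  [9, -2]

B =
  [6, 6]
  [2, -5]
A ⊗ B =
  [0, -7]
  [0, -7]

Apply the min-plus product entry-by-entry:
  C[0][0] = min over k of (A[0][0] + B[0][0] = 0 + 6 = 6, A[0][1] + B[1][0] = -2 + 2 = 0) = 0 (attained at k = 1)
  C[0][1] = min over k of (A[0][0] + B[0][1] = 0 + 6 = 6, A[0][1] + B[1][1] = -2 + -5 = -7) = -7 (attained at k = 1)
  C[1][0] = min over k of (A[1][0] + B[0][0] = 9 + 6 = 15, A[1][1] + B[1][0] = -2 + 2 = 0) = 0 (attained at k = 1)
  C[1][1] = min over k of (A[1][0] + B[0][1] = 9 + 6 = 15, A[1][1] + B[1][1] = -2 + -5 = -7) = -7 (attained at k = 1)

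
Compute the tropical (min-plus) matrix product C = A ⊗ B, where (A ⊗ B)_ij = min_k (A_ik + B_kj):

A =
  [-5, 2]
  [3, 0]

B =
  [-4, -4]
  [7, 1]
A ⊗ B =
  [-9, -9]
  [-1, -1]

Apply the min-plus product entry-by-entry:
  C[0][0] = min over k of (A[0][0] + B[0][0] = -5 + -4 = -9, A[0][1] + B[1][0] = 2 + 7 = 9) = -9 (attained at k = 0)
  C[0][1] = min over k of (A[0][0] + B[0][1] = -5 + -4 = -9, A[0][1] + B[1][1] = 2 + 1 = 3) = -9 (attained at k = 0)
  C[1][0] = min over k of (A[1][0] + B[0][0] = 3 + -4 = -1, A[1][1] + B[1][0] = 0 + 7 = 7) = -1 (attained at k = 0)
  C[1][1] = min over k of (A[1][0] + B[0][1] = 3 + -4 = -1, A[1][1] + B[1][1] = 0 + 1 = 1) = -1 (attained at k = 0)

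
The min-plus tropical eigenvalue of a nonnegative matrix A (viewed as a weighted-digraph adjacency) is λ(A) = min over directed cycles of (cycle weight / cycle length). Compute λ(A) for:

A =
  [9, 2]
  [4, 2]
λ(A) = 2

Enumerate directed cycles and compute their means (weight / length). Sample:
  cycle 0 → 0: weight = 9, length = 1, mean = 9/1 ≈ 9.000
  cycle 1 → 1: weight = 2, length = 1, mean = 2/1 ≈ 2.000
  cycle 0 → 1 → 0: weight = 6, length = 2, mean = 6/2 ≈ 3.000
  cycle 1 → 0 → 1: weight = 6, length = 2, mean = 6/2 ≈ 3.000
Minimum mean = 2.000, attained e.g. along the cycle 1 → 1 with weight 2 and length 1. So λ(A) = 2/1 = 2.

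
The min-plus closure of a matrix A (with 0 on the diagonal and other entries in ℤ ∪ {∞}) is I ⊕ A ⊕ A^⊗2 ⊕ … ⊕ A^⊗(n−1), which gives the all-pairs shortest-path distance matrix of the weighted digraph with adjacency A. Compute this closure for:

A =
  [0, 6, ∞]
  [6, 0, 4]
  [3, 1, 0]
Closure =
  [0, 6, 10]
  [6, 0, 4]
  [3, 1, 0]

This is the Floyd-Warshall all-pairs shortest-path computation. For each intermediate vertex k = 0, 1, …, 2, update dist[i][j] ← min(dist[i][j], dist[i][k] + dist[k][j]). The final matrix gives, for each (i, j), the minimum total weight of any directed path from i to j (possibly empty when i = j).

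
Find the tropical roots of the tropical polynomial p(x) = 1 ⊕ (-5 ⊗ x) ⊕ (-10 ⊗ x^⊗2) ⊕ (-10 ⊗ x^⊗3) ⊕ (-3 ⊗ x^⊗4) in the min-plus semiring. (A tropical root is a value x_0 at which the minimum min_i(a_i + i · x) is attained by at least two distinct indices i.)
Roots: {-7, 0, 5, 6}

Each tropical root is a break point of the lower envelope of the lines y = a_i + i · x (there are 5 lines, with slopes 0, 1, ..., 4). Only the lines that attain the minimum somewhere contribute to roots; other lines are dominated. Here the surviving (envelope) indices are i = 4, i = 3, i = 2, i = 1, i = 0.
Intersections between consecutive envelope lines give the roots: for adjacent envelope indices i < j the intersection is x = (a_i − a_j) / (j − i). Reading off the sorted break points: {-7, 0, 5, 6}.
Verification: at each break x_0, at least two indices attain the minimum of min_i(a_i + i · x_0).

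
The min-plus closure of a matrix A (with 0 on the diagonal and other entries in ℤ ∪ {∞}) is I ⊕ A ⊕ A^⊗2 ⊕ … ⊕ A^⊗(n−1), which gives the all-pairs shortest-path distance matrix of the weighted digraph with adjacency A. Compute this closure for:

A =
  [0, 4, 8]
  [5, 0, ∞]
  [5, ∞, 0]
Closure =
  [0, 4, 8]
  [5, 0, 13]
  [5, 9, 0]

This is the Floyd-Warshall all-pairs shortest-path computation. For each intermediate vertex k = 0, 1, …, 2, update dist[i][j] ← min(dist[i][j], dist[i][k] + dist[k][j]). The final matrix gives, for each (i, j), the minimum total weight of any directed path from i to j (possibly empty when i = j).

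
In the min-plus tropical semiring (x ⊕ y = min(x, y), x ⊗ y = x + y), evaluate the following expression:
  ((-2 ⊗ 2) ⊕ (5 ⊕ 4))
((-2 ⊗ 2) ⊕ (5 ⊕ 4)) = 0

Expand innermost to outermost. Recall ⊕ takes the minimum of its arguments and ⊗ takes their sum. Working out the expression ((-2 ⊗ 2) ⊕ (5 ⊕ 4)) gives 0.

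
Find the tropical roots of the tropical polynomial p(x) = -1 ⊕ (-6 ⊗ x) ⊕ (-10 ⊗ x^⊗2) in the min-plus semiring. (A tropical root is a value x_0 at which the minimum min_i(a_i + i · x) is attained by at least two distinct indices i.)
Roots: {4, 5}

Each tropical root is a break point of the lower envelope of the lines y = a_i + i · x (there are 3 lines, with slopes 0, 1, ..., 2). Only the lines that attain the minimum somewhere contribute to roots; other lines are dominated. Here the surviving (envelope) indices are i = 2, i = 1, i = 0.
Intersections between consecutive envelope lines give the roots: for adjacent envelope indices i < j the intersection is x = (a_i − a_j) / (j − i). Reading off the sorted break points: {4, 5}.
Verification: at each break x_0, at least two indices attain the minimum of min_i(a_i + i · x_0).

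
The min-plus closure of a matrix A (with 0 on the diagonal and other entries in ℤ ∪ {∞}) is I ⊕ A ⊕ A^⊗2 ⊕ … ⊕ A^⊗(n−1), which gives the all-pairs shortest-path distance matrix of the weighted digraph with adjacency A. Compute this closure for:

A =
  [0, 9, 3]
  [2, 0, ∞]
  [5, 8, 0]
Closure =
  [0, 9, 3]
  [2, 0, 5]
  [5, 8, 0]

This is the Floyd-Warshall all-pairs shortest-path computation. For each intermediate vertex k = 0, 1, …, 2, update dist[i][j] ← min(dist[i][j], dist[i][k] + dist[k][j]). The final matrix gives, for each (i, j), the minimum total weight of any directed path from i to j (possibly empty when i = j).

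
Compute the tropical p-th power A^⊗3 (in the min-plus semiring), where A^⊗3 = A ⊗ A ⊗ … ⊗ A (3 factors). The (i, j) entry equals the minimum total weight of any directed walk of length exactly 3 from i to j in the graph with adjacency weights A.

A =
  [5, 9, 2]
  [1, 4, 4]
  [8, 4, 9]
A^⊗3 =
  [7, 10, 10]
  [9, 7, 7]
  [9, 12, 7]

Each entry (A^⊗3)_ij equals the minimum over all length-3 walks i = v_0 → v_1 → … → v_3 = j of Σ_t A[v_t][v_{t+1}]. For example, for (i, j) = (0, 2) we minimise over 9 possible intermediate vertex sequences; the minimum is 10, attained along the walk 0 → 2 → 1 → 2.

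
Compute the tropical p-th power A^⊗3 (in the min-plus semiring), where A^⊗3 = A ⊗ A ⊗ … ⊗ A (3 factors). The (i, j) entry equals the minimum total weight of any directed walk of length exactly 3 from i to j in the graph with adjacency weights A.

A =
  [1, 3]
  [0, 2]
A^⊗3 =
  [3, 5]
  [2, 4]

Each entry (A^⊗3)_ij equals the minimum over all length-3 walks i = v_0 → v_1 → … → v_3 = j of Σ_t A[v_t][v_{t+1}]. For example, for (i, j) = (0, 1) we minimise over 4 possible intermediate vertex sequences; the minimum is 5, attained along the walk 0 → 0 → 0 → 1.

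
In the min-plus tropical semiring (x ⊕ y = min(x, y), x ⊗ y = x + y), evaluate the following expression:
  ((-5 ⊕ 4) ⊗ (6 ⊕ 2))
((-5 ⊕ 4) ⊗ (6 ⊕ 2)) = -3

Expand innermost to outermost. Recall ⊕ takes the minimum of its arguments and ⊗ takes their sum. Working out the expression ((-5 ⊕ 4) ⊗ (6 ⊕ 2)) gives -3.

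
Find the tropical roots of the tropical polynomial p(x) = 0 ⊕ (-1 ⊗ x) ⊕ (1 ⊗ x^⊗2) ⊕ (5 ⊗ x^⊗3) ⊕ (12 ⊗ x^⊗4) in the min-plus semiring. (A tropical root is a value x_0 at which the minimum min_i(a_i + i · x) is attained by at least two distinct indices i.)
Roots: {-7, -4, -2, 1}

Each tropical root is a break point of the lower envelope of the lines y = a_i + i · x (there are 5 lines, with slopes 0, 1, ..., 4). Only the lines that attain the minimum somewhere contribute to roots; other lines are dominated. Here the surviving (envelope) indices are i = 4, i = 3, i = 2, i = 1, i = 0.
Intersections between consecutive envelope lines give the roots: for adjacent envelope indices i < j the intersection is x = (a_i − a_j) / (j − i). Reading off the sorted break points: {-7, -4, -2, 1}.
Verification: at each break x_0, at least two indices attain the minimum of min_i(a_i + i · x_0).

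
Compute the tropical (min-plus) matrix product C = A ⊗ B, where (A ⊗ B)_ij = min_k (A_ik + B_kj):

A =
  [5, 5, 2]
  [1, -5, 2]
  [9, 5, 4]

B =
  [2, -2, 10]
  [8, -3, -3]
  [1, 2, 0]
A ⊗ B =
  [3, 2, 2]
  [3, -8, -8]
  [5, 2, 2]

Apply the min-plus product entry-by-entry:
  C[0][0] = min over k of (A[0][0] + B[0][0] = 5 + 2 = 7, A[0][1] + B[1][0] = 5 + 8 = 13, A[0][2] + B[2][0] = 2 + 1 = 3) = 3 (attained at k = 2)
  C[0][1] = min over k of (A[0][0] + B[0][1] = 5 + -2 = 3, A[0][1] + B[1][1] = 5 + -3 = 2, A[0][2] + B[2][1] = 2 + 2 = 4) = 2 (attained at k = 1)
  C[0][2] = min over k of (A[0][0] + B[0][2] = 5 + 10 = 15, A[0][1] + B[1][2] = 5 + -3 = 2, A[0][2] + B[2][2] = 2 + 0 = 2) = 2 (attained at k = 1)
  C[1][0] = min over k of (A[1][0] + B[0][0] = 1 + 2 = 3, A[1][1] + B[1][0] = -5 + 8 = 3, A[1][2] + B[2][0] = 2 + 1 = 3) = 3 (attained at k = 0)
  C[1][1] = min over k of (A[1][0] + B[0][1] = 1 + -2 = -1, A[1][1] + B[1][1] = -5 + -3 = -8, A[1][2] + B[2][1] = 2 + 2 = 4) = -8 (attained at k = 1)
  C[1][2] = min over k of (A[1][0] + B[0][2] = 1 + 10 = 11, A[1][1] + B[1][2] = -5 + -3 = -8, A[1][2] + B[2][2] = 2 + 0 = 2) = -8 (attained at k = 1)
  C[2][0] = min over k of (A[2][0] + B[0][0] = 9 + 2 = 11, A[2][1] + B[1][0] = 5 + 8 = 13, A[2][2] + B[2][0] = 4 + 1 = 5) = 5 (attained at k = 2)
  C[2][1] = min over k of (A[2][0] + B[0][1] = 9 + -2 = 7, A[2][1] + B[1][1] = 5 + -3 = 2, A[2][2] + B[2][1] = 4 + 2 = 6) = 2 (attained at k = 1)
  C[2][2] = min over k of (A[2][0] + B[0][2] = 9 + 10 = 19, A[2][1] + B[1][2] = 5 + -3 = 2, A[2][2] + B[2][2] = 4 + 0 = 4) = 2 (attained at k = 1)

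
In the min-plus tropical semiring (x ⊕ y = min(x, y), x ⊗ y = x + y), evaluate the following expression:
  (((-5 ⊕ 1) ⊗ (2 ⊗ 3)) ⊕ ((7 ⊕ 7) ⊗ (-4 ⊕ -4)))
(((-5 ⊕ 1) ⊗ (2 ⊗ 3)) ⊕ ((7 ⊕ 7) ⊗ (-4 ⊕ -4))) = 0

Expand innermost to outermost. Recall ⊕ takes the minimum of its arguments and ⊗ takes their sum. Working out the expression (((-5 ⊕ 1) ⊗ (2 ⊗ 3)) ⊕ ((7 ⊕ 7) ⊗ (-4 ⊕ -4))) gives 0.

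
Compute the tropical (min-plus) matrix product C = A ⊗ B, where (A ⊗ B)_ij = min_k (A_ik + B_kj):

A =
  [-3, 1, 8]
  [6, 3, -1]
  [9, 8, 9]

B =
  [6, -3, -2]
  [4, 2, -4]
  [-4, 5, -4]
A ⊗ B =
  [3, -6, -5]
  [-5, 3, -5]
  [5, 6, 4]

Apply the min-plus product entry-by-entry:
  C[0][0] = min over k of (A[0][0] + B[0][0] = -3 + 6 = 3, A[0][1] + B[1][0] = 1 + 4 = 5, A[0][2] + B[2][0] = 8 + -4 = 4) = 3 (attained at k = 0)
  C[0][1] = min over k of (A[0][0] + B[0][1] = -3 + -3 = -6, A[0][1] + B[1][1] = 1 + 2 = 3, A[0][2] + B[2][1] = 8 + 5 = 13) = -6 (attained at k = 0)
  C[0][2] = min over k of (A[0][0] + B[0][2] = -3 + -2 = -5, A[0][1] + B[1][2] = 1 + -4 = -3, A[0][2] + B[2][2] = 8 + -4 = 4) = -5 (attained at k = 0)
  C[1][0] = min over k of (A[1][0] + B[0][0] = 6 + 6 = 12, A[1][1] + B[1][0] = 3 + 4 = 7, A[1][2] + B[2][0] = -1 + -4 = -5) = -5 (attained at k = 2)
  C[1][1] = min over k of (A[1][0] + B[0][1] = 6 + -3 = 3, A[1][1] + B[1][1] = 3 + 2 = 5, A[1][2] + B[2][1] = -1 + 5 = 4) = 3 (attained at k = 0)
  C[1][2] = min over k of (A[1][0] + B[0][2] = 6 + -2 = 4, A[1][1] + B[1][2] = 3 + -4 = -1, A[1][2] + B[2][2] = -1 + -4 = -5) = -5 (attained at k = 2)
  C[2][0] = min over k of (A[2][0] + B[0][0] = 9 + 6 = 15, A[2][1] + B[1][0] = 8 + 4 = 12, A[2][2] + B[2][0] = 9 + -4 = 5) = 5 (attained at k = 2)
  C[2][1] = min over k of (A[2][0] + B[0][1] = 9 + -3 = 6, A[2][1] + B[1][1] = 8 + 2 = 10, A[2][2] + B[2][1] = 9 + 5 = 14) = 6 (attained at k = 0)
  C[2][2] = min over k of (A[2][0] + B[0][2] = 9 + -2 = 7, A[2][1] + B[1][2] = 8 + -4 = 4, A[2][2] + B[2][2] = 9 + -4 = 5) = 4 (attained at k = 1)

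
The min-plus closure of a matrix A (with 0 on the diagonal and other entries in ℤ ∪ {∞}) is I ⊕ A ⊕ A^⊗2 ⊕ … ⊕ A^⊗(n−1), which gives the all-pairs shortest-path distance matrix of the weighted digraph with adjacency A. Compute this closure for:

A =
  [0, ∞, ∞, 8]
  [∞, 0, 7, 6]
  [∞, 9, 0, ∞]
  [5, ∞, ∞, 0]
Closure =
  [0, ∞, ∞, 8]
  [11, 0, 7, 6]
  [20, 9, 0, 15]
  [5, ∞, ∞, 0]

This is the Floyd-Warshall all-pairs shortest-path computation. For each intermediate vertex k = 0, 1, …, 3, update dist[i][j] ← min(dist[i][j], dist[i][k] + dist[k][j]). The final matrix gives, for each (i, j), the minimum total weight of any directed path from i to j (possibly empty when i = j).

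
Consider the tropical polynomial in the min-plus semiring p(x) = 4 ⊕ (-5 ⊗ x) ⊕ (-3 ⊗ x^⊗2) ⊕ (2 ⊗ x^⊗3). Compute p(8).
p(8) = 3

A tropical monomial a ⊗ x^⊗i evaluates to a + i · x. Evaluating each term at x = 8:
  Term 0 contributes 4 + 0 · 8 = 4
  Term 1 contributes -5 + 1 · 8 = 3
  Term 2 contributes -3 + 2 · 8 = 13
  Term 3 contributes 2 + 3 · 8 = 26
p(8) = ⊕ of these = min[4, 3, 13, 26] = 3.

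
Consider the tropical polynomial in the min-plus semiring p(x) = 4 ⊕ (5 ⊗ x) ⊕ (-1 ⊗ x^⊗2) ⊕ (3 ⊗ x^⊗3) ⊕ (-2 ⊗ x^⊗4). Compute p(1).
p(1) = 1

A tropical monomial a ⊗ x^⊗i evaluates to a + i · x. Evaluating each term at x = 1:
  Term 0 contributes 4 + 0 · 1 = 4
  Term 1 contributes 5 + 1 · 1 = 6
  Term 2 contributes -1 + 2 · 1 = 1
  Term 3 contributes 3 + 3 · 1 = 6
  Term 4 contributes -2 + 4 · 1 = 2
p(1) = ⊕ of these = min[4, 6, 1, 6, 2] = 1.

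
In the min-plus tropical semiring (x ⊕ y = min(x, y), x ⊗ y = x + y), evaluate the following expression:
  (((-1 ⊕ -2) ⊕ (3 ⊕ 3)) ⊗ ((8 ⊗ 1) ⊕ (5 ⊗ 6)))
(((-1 ⊕ -2) ⊕ (3 ⊕ 3)) ⊗ ((8 ⊗ 1) ⊕ (5 ⊗ 6))) = 7

Expand innermost to outermost. Recall ⊕ takes the minimum of its arguments and ⊗ takes their sum. Working out the expression (((-1 ⊕ -2) ⊕ (3 ⊕ 3)) ⊗ ((8 ⊗ 1) ⊕ (5 ⊗ 6))) gives 7.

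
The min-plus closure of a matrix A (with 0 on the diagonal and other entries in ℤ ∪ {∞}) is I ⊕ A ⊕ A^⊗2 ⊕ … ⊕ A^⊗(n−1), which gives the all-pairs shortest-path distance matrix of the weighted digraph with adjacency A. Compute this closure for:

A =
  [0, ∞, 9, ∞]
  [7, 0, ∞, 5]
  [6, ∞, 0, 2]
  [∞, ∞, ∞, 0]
Closure =
  [0, ∞, 9, 11]
  [7, 0, 16, 5]
  [6, ∞, 0, 2]
  [∞, ∞, ∞, 0]

This is the Floyd-Warshall all-pairs shortest-path computation. For each intermediate vertex k = 0, 1, …, 3, update dist[i][j] ← min(dist[i][j], dist[i][k] + dist[k][j]). The final matrix gives, for each (i, j), the minimum total weight of any directed path from i to j (possibly empty when i = j).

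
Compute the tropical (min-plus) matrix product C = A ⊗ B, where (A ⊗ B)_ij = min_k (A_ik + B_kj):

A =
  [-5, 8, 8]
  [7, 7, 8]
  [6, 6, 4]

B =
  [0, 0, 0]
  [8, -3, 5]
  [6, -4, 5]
A ⊗ B =
  [-5, -5, -5]
  [7, 4, 7]
  [6, 0, 6]

Apply the min-plus product entry-by-entry:
  C[0][0] = min over k of (A[0][0] + B[0][0] = -5 + 0 = -5, A[0][1] + B[1][0] = 8 + 8 = 16, A[0][2] + B[2][0] = 8 + 6 = 14) = -5 (attained at k = 0)
  C[0][1] = min over k of (A[0][0] + B[0][1] = -5 + 0 = -5, A[0][1] + B[1][1] = 8 + -3 = 5, A[0][2] + B[2][1] = 8 + -4 = 4) = -5 (attained at k = 0)
  C[0][2] = min over k of (A[0][0] + B[0][2] = -5 + 0 = -5, A[0][1] + B[1][2] = 8 + 5 = 13, A[0][2] + B[2][2] = 8 + 5 = 13) = -5 (attained at k = 0)
  C[1][0] = min over k of (A[1][0] + B[0][0] = 7 + 0 = 7, A[1][1] + B[1][0] = 7 + 8 = 15, A[1][2] + B[2][0] = 8 + 6 = 14) = 7 (attained at k = 0)
  C[1][1] = min over k of (A[1][0] + B[0][1] = 7 + 0 = 7, A[1][1] + B[1][1] = 7 + -3 = 4, A[1][2] + B[2][1] = 8 + -4 = 4) = 4 (attained at k = 1)
  C[1][2] = min over k of (A[1][0] + B[0][2] = 7 + 0 = 7, A[1][1] + B[1][2] = 7 + 5 = 12, A[1][2] + B[2][2] = 8 + 5 = 13) = 7 (attained at k = 0)
  C[2][0] = min over k of (A[2][0] + B[0][0] = 6 + 0 = 6, A[2][1] + B[1][0] = 6 + 8 = 14, A[2][2] + B[2][0] = 4 + 6 = 10) = 6 (attained at k = 0)
  C[2][1] = min over k of (A[2][0] + B[0][1] = 6 + 0 = 6, A[2][1] + B[1][1] = 6 + -3 = 3, A[2][2] + B[2][1] = 4 + -4 = 0) = 0 (attained at k = 2)
  C[2][2] = min over k of (A[2][0] + B[0][2] = 6 + 0 = 6, A[2][1] + B[1][2] = 6 + 5 = 11, A[2][2] + B[2][2] = 4 + 5 = 9) = 6 (attained at k = 0)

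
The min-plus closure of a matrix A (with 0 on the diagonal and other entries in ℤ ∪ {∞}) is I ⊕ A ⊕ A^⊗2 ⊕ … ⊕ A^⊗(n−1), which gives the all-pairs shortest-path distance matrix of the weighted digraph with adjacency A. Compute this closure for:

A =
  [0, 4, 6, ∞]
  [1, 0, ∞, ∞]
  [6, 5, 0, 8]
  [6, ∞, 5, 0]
Closure =
  [0, 4, 6, 14]
  [1, 0, 7, 15]
  [6, 5, 0, 8]
  [6, 10, 5, 0]

This is the Floyd-Warshall all-pairs shortest-path computation. For each intermediate vertex k = 0, 1, …, 3, update dist[i][j] ← min(dist[i][j], dist[i][k] + dist[k][j]). The final matrix gives, for each (i, j), the minimum total weight of any directed path from i to j (possibly empty when i = j).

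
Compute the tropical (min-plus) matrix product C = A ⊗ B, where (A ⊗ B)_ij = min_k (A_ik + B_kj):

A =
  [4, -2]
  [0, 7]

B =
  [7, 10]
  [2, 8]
A ⊗ B =
  [0, 6]
  [7, 10]

Apply the min-plus product entry-by-entry:
  C[0][0] = min over k of (A[0][0] + B[0][0] = 4 + 7 = 11, A[0][1] + B[1][0] = -2 + 2 = 0) = 0 (attained at k = 1)
  C[0][1] = min over k of (A[0][0] + B[0][1] = 4 + 10 = 14, A[0][1] + B[1][1] = -2 + 8 = 6) = 6 (attained at k = 1)
  C[1][0] = min over k of (A[1][0] + B[0][0] = 0 + 7 = 7, A[1][1] + B[1][0] = 7 + 2 = 9) = 7 (attained at k = 0)
  C[1][1] = min over k of (A[1][0] + B[0][1] = 0 + 10 = 10, A[1][1] + B[1][1] = 7 + 8 = 15) = 10 (attained at k = 0)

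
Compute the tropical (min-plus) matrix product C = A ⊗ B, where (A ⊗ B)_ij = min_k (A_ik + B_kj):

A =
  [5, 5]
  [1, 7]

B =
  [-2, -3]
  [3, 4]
A ⊗ B =
  [3, 2]
  [-1, -2]

Apply the min-plus product entry-by-entry:
  C[0][0] = min over k of (A[0][0] + B[0][0] = 5 + -2 = 3, A[0][1] + B[1][0] = 5 + 3 = 8) = 3 (attained at k = 0)
  C[0][1] = min over k of (A[0][0] + B[0][1] = 5 + -3 = 2, A[0][1] + B[1][1] = 5 + 4 = 9) = 2 (attained at k = 0)
  C[1][0] = min over k of (A[1][0] + B[0][0] = 1 + -2 = -1, A[1][1] + B[1][0] = 7 + 3 = 10) = -1 (attained at k = 0)
  C[1][1] = min over k of (A[1][0] + B[0][1] = 1 + -3 = -2, A[1][1] + B[1][1] = 7 + 4 = 11) = -2 (attained at k = 0)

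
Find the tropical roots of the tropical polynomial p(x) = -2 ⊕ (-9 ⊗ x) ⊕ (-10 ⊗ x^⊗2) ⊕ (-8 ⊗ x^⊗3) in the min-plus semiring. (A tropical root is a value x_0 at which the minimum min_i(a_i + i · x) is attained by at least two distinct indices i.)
Roots: {-2, 1, 7}

Each tropical root is a break point of the lower envelope of the lines y = a_i + i · x (there are 4 lines, with slopes 0, 1, ..., 3). Only the lines that attain the minimum somewhere contribute to roots; other lines are dominated. Here the surviving (envelope) indices are i = 3, i = 2, i = 1, i = 0.
Intersections between consecutive envelope lines give the roots: for adjacent envelope indices i < j the intersection is x = (a_i − a_j) / (j − i). Reading off the sorted break points: {-2, 1, 7}.
Verification: at each break x_0, at least two indices attain the minimum of min_i(a_i + i · x_0).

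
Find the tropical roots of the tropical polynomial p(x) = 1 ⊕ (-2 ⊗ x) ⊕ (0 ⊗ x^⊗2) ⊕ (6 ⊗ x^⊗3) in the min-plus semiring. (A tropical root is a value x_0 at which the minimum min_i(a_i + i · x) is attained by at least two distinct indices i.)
Roots: {-6, -2, 3}

Each tropical root is a break point of the lower envelope of the lines y = a_i + i · x (there are 4 lines, with slopes 0, 1, ..., 3). Only the lines that attain the minimum somewhere contribute to roots; other lines are dominated. Here the surviving (envelope) indices are i = 3, i = 2, i = 1, i = 0.
Intersections between consecutive envelope lines give the roots: for adjacent envelope indices i < j the intersection is x = (a_i − a_j) / (j − i). Reading off the sorted break points: {-6, -2, 3}.
Verification: at each break x_0, at least two indices attain the minimum of min_i(a_i + i · x_0).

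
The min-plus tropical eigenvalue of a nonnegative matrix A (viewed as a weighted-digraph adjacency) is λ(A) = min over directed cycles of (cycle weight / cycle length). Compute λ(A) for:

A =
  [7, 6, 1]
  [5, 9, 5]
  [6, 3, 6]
λ(A) = 3

Enumerate directed cycles and compute their means (weight / length). Sample:
  cycle 0 → 0: weight = 7, length = 1, mean = 7/1 ≈ 7.000
  cycle 1 → 1: weight = 9, length = 1, mean = 9/1 ≈ 9.000
  cycle 2 → 2: weight = 6, length = 1, mean = 6/1 ≈ 6.000
  cycle 0 → 1 → 0: weight = 11, length = 2, mean = 11/2 ≈ 5.500
  cycle 0 → 2 → 0: weight = 7, length = 2, mean = 7/2 ≈ 3.500
  cycle 1 → 0 → 1: weight = 11, length = 2, mean = 11/2 ≈ 5.500
Minimum mean = 3.000, attained e.g. along the cycle 0 → 2 → 1 → 0 with weight 9 and length 3. So λ(A) = 9/3 = 3.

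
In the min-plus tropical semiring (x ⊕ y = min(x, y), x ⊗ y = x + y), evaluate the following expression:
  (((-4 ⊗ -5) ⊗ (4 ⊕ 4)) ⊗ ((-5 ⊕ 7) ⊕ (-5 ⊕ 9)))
(((-4 ⊗ -5) ⊗ (4 ⊕ 4)) ⊗ ((-5 ⊕ 7) ⊕ (-5 ⊕ 9))) = -10

Expand innermost to outermost. Recall ⊕ takes the minimum of its arguments and ⊗ takes their sum. Working out the expression (((-4 ⊗ -5) ⊗ (4 ⊕ 4)) ⊗ ((-5 ⊕ 7) ⊕ (-5 ⊕ 9))) gives -10.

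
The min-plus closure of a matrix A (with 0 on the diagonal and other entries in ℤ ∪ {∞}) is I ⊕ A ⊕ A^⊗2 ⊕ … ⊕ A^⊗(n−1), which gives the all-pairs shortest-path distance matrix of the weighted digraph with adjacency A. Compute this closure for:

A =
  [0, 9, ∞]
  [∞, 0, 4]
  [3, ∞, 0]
Closure =
  [0, 9, 13]
  [7, 0, 4]
  [3, 12, 0]

This is the Floyd-Warshall all-pairs shortest-path computation. For each intermediate vertex k = 0, 1, …, 2, update dist[i][j] ← min(dist[i][j], dist[i][k] + dist[k][j]). The final matrix gives, for each (i, j), the minimum total weight of any directed path from i to j (possibly empty when i = j).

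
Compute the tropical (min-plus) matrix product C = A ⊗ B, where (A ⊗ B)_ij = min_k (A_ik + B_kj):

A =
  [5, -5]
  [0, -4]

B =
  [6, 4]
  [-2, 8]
A ⊗ B =
  [-7, 3]
  [-6, 4]

Apply the min-plus product entry-by-entry:
  C[0][0] = min over k of (A[0][0] + B[0][0] = 5 + 6 = 11, A[0][1] + B[1][0] = -5 + -2 = -7) = -7 (attained at k = 1)
  C[0][1] = min over k of (A[0][0] + B[0][1] = 5 + 4 = 9, A[0][1] + B[1][1] = -5 + 8 = 3) = 3 (attained at k = 1)
  C[1][0] = min over k of (A[1][0] + B[0][0] = 0 + 6 = 6, A[1][1] + B[1][0] = -4 + -2 = -6) = -6 (attained at k = 1)
  C[1][1] = min over k of (A[1][0] + B[0][1] = 0 + 4 = 4, A[1][1] + B[1][1] = -4 + 8 = 4) = 4 (attained at k = 0)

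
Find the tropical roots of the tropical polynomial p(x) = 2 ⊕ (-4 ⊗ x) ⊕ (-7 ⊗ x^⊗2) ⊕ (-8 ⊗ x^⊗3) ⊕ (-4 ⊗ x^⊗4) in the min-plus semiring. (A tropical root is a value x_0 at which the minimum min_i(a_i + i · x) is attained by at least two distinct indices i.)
Roots: {-4, 1, 3, 6}

Each tropical root is a break point of the lower envelope of the lines y = a_i + i · x (there are 5 lines, with slopes 0, 1, ..., 4). Only the lines that attain the minimum somewhere contribute to roots; other lines are dominated. Here the surviving (envelope) indices are i = 4, i = 3, i = 2, i = 1, i = 0.
Intersections between consecutive envelope lines give the roots: for adjacent envelope indices i < j the intersection is x = (a_i − a_j) / (j − i). Reading off the sorted break points: {-4, 1, 3, 6}.
Verification: at each break x_0, at least two indices attain the minimum of min_i(a_i + i · x_0).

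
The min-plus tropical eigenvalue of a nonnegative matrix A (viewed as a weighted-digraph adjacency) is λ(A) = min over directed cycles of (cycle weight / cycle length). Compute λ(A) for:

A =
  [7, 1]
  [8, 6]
λ(A) = 9/2

Enumerate directed cycles and compute their means (weight / length). Sample:
  cycle 0 → 0: weight = 7, length = 1, mean = 7/1 ≈ 7.000
  cycle 1 → 1: weight = 6, length = 1, mean = 6/1 ≈ 6.000
  cycle 0 → 1 → 0: weight = 9, length = 2, mean = 9/2 ≈ 4.500
  cycle 1 → 0 → 1: weight = 9, length = 2, mean = 9/2 ≈ 4.500
Minimum mean = 4.500, attained e.g. along the cycle 0 → 1 → 0 with weight 9 and length 2. So λ(A) = 9/2 = 9/2.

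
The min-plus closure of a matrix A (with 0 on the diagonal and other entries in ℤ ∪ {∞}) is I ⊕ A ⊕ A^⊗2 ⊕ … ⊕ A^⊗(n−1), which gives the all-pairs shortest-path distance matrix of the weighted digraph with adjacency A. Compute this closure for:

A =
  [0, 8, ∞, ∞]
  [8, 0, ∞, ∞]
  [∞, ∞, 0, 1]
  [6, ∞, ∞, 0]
Closure =
  [0, 8, ∞, ∞]
  [8, 0, ∞, ∞]
  [7, 15, 0, 1]
  [6, 14, ∞, 0]

This is the Floyd-Warshall all-pairs shortest-path computation. For each intermediate vertex k = 0, 1, …, 3, update dist[i][j] ← min(dist[i][j], dist[i][k] + dist[k][j]). The final matrix gives, for each (i, j), the minimum total weight of any directed path from i to j (possibly empty when i = j).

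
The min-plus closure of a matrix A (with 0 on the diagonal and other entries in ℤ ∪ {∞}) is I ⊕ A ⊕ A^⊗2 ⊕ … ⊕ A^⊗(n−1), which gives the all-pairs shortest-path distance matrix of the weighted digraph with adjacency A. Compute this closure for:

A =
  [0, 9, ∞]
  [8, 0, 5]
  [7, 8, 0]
Closure =
  [0, 9, 14]
  [8, 0, 5]
  [7, 8, 0]

This is the Floyd-Warshall all-pairs shortest-path computation. For each intermediate vertex k = 0, 1, …, 2, update dist[i][j] ← min(dist[i][j], dist[i][k] + dist[k][j]). The final matrix gives, for each (i, j), the minimum total weight of any directed path from i to j (possibly empty when i = j).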